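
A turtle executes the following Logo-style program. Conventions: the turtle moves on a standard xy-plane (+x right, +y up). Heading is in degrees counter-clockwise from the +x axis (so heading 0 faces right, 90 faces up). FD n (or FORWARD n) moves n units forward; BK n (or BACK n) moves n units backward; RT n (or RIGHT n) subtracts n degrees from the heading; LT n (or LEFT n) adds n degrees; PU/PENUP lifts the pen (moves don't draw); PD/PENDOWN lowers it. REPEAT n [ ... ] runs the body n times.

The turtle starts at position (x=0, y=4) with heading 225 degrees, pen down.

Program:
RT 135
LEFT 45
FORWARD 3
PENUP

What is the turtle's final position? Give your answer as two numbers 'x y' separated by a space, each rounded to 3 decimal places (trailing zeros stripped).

Answer: -2.121 6.121

Derivation:
Executing turtle program step by step:
Start: pos=(0,4), heading=225, pen down
RT 135: heading 225 -> 90
LT 45: heading 90 -> 135
FD 3: (0,4) -> (-2.121,6.121) [heading=135, draw]
PU: pen up
Final: pos=(-2.121,6.121), heading=135, 1 segment(s) drawn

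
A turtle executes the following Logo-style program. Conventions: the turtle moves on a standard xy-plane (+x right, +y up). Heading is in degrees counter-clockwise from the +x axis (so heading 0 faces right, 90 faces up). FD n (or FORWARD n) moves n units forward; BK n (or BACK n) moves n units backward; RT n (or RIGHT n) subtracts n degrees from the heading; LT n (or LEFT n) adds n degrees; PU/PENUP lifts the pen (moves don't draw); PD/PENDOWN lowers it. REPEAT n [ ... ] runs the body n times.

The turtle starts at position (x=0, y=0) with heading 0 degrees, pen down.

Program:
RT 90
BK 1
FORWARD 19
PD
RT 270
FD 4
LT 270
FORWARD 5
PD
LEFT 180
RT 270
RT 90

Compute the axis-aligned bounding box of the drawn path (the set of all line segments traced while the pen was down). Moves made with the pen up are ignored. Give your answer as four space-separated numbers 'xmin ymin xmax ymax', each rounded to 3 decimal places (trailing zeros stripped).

Executing turtle program step by step:
Start: pos=(0,0), heading=0, pen down
RT 90: heading 0 -> 270
BK 1: (0,0) -> (0,1) [heading=270, draw]
FD 19: (0,1) -> (0,-18) [heading=270, draw]
PD: pen down
RT 270: heading 270 -> 0
FD 4: (0,-18) -> (4,-18) [heading=0, draw]
LT 270: heading 0 -> 270
FD 5: (4,-18) -> (4,-23) [heading=270, draw]
PD: pen down
LT 180: heading 270 -> 90
RT 270: heading 90 -> 180
RT 90: heading 180 -> 90
Final: pos=(4,-23), heading=90, 4 segment(s) drawn

Segment endpoints: x in {0, 0, 0, 4}, y in {-23, -18, 0, 1}
xmin=0, ymin=-23, xmax=4, ymax=1

Answer: 0 -23 4 1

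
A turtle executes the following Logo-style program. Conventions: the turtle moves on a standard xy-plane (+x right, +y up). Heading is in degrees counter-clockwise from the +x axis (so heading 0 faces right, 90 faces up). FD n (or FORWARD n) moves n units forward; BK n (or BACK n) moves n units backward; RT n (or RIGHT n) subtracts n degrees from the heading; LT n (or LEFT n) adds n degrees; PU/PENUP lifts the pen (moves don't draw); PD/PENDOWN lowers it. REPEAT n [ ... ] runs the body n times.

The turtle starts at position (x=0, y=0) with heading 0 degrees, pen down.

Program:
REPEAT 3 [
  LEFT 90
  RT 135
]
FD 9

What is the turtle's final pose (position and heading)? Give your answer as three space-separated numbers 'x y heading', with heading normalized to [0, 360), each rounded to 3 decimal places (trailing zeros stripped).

Executing turtle program step by step:
Start: pos=(0,0), heading=0, pen down
REPEAT 3 [
  -- iteration 1/3 --
  LT 90: heading 0 -> 90
  RT 135: heading 90 -> 315
  -- iteration 2/3 --
  LT 90: heading 315 -> 45
  RT 135: heading 45 -> 270
  -- iteration 3/3 --
  LT 90: heading 270 -> 0
  RT 135: heading 0 -> 225
]
FD 9: (0,0) -> (-6.364,-6.364) [heading=225, draw]
Final: pos=(-6.364,-6.364), heading=225, 1 segment(s) drawn

Answer: -6.364 -6.364 225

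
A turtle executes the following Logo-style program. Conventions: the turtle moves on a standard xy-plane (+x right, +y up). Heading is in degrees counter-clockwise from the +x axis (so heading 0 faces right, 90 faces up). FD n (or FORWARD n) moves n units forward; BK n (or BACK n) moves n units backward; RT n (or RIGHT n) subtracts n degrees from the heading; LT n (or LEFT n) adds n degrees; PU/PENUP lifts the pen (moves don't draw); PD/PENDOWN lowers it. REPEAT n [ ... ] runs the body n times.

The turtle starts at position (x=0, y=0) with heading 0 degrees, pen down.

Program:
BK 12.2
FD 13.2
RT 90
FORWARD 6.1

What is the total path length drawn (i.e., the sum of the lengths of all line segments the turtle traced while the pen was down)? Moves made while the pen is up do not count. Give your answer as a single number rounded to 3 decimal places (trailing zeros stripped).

Answer: 31.5

Derivation:
Executing turtle program step by step:
Start: pos=(0,0), heading=0, pen down
BK 12.2: (0,0) -> (-12.2,0) [heading=0, draw]
FD 13.2: (-12.2,0) -> (1,0) [heading=0, draw]
RT 90: heading 0 -> 270
FD 6.1: (1,0) -> (1,-6.1) [heading=270, draw]
Final: pos=(1,-6.1), heading=270, 3 segment(s) drawn

Segment lengths:
  seg 1: (0,0) -> (-12.2,0), length = 12.2
  seg 2: (-12.2,0) -> (1,0), length = 13.2
  seg 3: (1,0) -> (1,-6.1), length = 6.1
Total = 31.5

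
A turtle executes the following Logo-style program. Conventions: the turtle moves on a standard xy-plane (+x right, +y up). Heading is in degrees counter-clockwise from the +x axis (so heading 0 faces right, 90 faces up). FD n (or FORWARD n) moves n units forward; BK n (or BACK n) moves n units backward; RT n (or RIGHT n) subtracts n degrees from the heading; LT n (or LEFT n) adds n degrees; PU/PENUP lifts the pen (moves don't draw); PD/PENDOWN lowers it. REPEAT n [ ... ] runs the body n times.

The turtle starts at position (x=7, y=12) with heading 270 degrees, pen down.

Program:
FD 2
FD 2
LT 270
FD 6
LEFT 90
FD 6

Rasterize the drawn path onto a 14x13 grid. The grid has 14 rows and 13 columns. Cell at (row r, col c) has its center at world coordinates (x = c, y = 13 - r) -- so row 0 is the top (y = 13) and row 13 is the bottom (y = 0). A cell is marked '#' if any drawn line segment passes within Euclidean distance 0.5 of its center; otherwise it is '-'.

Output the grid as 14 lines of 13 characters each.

Answer: -------------
-------#-----
-------#-----
-------#-----
-------#-----
-#######-----
-#-----------
-#-----------
-#-----------
-#-----------
-#-----------
-#-----------
-------------
-------------

Derivation:
Segment 0: (7,12) -> (7,10)
Segment 1: (7,10) -> (7,8)
Segment 2: (7,8) -> (1,8)
Segment 3: (1,8) -> (1,2)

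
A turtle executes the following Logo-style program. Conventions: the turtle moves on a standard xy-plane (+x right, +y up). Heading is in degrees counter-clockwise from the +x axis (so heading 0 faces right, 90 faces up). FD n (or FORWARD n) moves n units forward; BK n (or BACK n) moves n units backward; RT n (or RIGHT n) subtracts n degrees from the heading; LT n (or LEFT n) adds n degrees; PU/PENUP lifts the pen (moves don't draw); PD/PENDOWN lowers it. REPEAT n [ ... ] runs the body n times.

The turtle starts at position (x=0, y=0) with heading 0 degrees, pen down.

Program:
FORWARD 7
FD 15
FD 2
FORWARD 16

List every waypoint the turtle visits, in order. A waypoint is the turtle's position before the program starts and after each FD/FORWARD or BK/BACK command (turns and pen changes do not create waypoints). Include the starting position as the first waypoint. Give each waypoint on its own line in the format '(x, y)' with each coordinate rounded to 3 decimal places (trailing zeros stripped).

Answer: (0, 0)
(7, 0)
(22, 0)
(24, 0)
(40, 0)

Derivation:
Executing turtle program step by step:
Start: pos=(0,0), heading=0, pen down
FD 7: (0,0) -> (7,0) [heading=0, draw]
FD 15: (7,0) -> (22,0) [heading=0, draw]
FD 2: (22,0) -> (24,0) [heading=0, draw]
FD 16: (24,0) -> (40,0) [heading=0, draw]
Final: pos=(40,0), heading=0, 4 segment(s) drawn
Waypoints (5 total):
(0, 0)
(7, 0)
(22, 0)
(24, 0)
(40, 0)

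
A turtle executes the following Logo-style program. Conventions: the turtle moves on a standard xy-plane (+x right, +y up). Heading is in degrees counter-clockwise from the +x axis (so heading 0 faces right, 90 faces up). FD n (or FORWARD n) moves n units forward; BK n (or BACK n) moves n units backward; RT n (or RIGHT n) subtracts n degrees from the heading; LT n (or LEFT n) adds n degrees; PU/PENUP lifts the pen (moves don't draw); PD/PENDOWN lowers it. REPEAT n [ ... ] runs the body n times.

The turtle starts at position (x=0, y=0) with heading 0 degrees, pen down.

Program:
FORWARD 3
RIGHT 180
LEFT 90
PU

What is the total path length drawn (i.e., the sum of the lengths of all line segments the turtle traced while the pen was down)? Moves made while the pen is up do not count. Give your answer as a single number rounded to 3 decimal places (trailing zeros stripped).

Answer: 3

Derivation:
Executing turtle program step by step:
Start: pos=(0,0), heading=0, pen down
FD 3: (0,0) -> (3,0) [heading=0, draw]
RT 180: heading 0 -> 180
LT 90: heading 180 -> 270
PU: pen up
Final: pos=(3,0), heading=270, 1 segment(s) drawn

Segment lengths:
  seg 1: (0,0) -> (3,0), length = 3
Total = 3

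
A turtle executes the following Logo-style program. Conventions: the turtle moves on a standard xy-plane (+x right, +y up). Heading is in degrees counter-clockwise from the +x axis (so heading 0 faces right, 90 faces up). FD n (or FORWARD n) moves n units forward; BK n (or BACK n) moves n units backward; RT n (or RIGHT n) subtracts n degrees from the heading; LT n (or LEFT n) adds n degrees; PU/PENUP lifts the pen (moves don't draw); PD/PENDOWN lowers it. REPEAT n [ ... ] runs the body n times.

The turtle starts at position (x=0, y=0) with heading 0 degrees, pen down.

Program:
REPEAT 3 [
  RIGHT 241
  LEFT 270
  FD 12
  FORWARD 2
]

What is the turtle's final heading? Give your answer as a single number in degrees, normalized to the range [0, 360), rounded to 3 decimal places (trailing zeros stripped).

Executing turtle program step by step:
Start: pos=(0,0), heading=0, pen down
REPEAT 3 [
  -- iteration 1/3 --
  RT 241: heading 0 -> 119
  LT 270: heading 119 -> 29
  FD 12: (0,0) -> (10.495,5.818) [heading=29, draw]
  FD 2: (10.495,5.818) -> (12.245,6.787) [heading=29, draw]
  -- iteration 2/3 --
  RT 241: heading 29 -> 148
  LT 270: heading 148 -> 58
  FD 12: (12.245,6.787) -> (18.604,16.964) [heading=58, draw]
  FD 2: (18.604,16.964) -> (19.664,18.66) [heading=58, draw]
  -- iteration 3/3 --
  RT 241: heading 58 -> 177
  LT 270: heading 177 -> 87
  FD 12: (19.664,18.66) -> (20.292,30.644) [heading=87, draw]
  FD 2: (20.292,30.644) -> (20.396,32.641) [heading=87, draw]
]
Final: pos=(20.396,32.641), heading=87, 6 segment(s) drawn

Answer: 87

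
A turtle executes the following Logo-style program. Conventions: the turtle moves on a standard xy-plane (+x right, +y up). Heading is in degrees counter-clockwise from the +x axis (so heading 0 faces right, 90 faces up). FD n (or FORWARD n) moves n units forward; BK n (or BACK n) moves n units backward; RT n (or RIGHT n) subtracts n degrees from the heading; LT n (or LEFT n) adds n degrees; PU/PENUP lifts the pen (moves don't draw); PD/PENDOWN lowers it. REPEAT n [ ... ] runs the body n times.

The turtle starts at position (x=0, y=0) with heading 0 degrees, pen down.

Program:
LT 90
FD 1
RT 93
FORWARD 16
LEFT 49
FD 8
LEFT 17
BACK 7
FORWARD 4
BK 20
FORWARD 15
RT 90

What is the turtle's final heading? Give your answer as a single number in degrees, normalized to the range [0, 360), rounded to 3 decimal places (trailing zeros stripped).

Answer: 333

Derivation:
Executing turtle program step by step:
Start: pos=(0,0), heading=0, pen down
LT 90: heading 0 -> 90
FD 1: (0,0) -> (0,1) [heading=90, draw]
RT 93: heading 90 -> 357
FD 16: (0,1) -> (15.978,0.163) [heading=357, draw]
LT 49: heading 357 -> 46
FD 8: (15.978,0.163) -> (21.535,5.917) [heading=46, draw]
LT 17: heading 46 -> 63
BK 7: (21.535,5.917) -> (18.357,-0.32) [heading=63, draw]
FD 4: (18.357,-0.32) -> (20.173,3.244) [heading=63, draw]
BK 20: (20.173,3.244) -> (11.094,-14.576) [heading=63, draw]
FD 15: (11.094,-14.576) -> (17.903,-1.211) [heading=63, draw]
RT 90: heading 63 -> 333
Final: pos=(17.903,-1.211), heading=333, 7 segment(s) drawn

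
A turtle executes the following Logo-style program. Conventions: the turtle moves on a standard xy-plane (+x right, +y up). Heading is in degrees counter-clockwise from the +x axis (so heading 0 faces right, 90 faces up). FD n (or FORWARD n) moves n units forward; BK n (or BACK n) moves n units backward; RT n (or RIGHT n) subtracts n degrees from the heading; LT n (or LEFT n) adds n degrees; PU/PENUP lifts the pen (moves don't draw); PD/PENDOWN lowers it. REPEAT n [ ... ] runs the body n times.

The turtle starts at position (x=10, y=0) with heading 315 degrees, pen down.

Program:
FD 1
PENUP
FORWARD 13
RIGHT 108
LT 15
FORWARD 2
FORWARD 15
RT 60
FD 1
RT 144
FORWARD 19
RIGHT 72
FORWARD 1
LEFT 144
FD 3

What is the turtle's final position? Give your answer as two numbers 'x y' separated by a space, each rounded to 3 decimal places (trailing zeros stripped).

Executing turtle program step by step:
Start: pos=(10,0), heading=315, pen down
FD 1: (10,0) -> (10.707,-0.707) [heading=315, draw]
PU: pen up
FD 13: (10.707,-0.707) -> (19.899,-9.899) [heading=315, move]
RT 108: heading 315 -> 207
LT 15: heading 207 -> 222
FD 2: (19.899,-9.899) -> (18.413,-11.238) [heading=222, move]
FD 15: (18.413,-11.238) -> (7.266,-21.275) [heading=222, move]
RT 60: heading 222 -> 162
FD 1: (7.266,-21.275) -> (6.315,-20.966) [heading=162, move]
RT 144: heading 162 -> 18
FD 19: (6.315,-20.966) -> (24.385,-15.094) [heading=18, move]
RT 72: heading 18 -> 306
FD 1: (24.385,-15.094) -> (24.973,-15.903) [heading=306, move]
LT 144: heading 306 -> 90
FD 3: (24.973,-15.903) -> (24.973,-12.903) [heading=90, move]
Final: pos=(24.973,-12.903), heading=90, 1 segment(s) drawn

Answer: 24.973 -12.903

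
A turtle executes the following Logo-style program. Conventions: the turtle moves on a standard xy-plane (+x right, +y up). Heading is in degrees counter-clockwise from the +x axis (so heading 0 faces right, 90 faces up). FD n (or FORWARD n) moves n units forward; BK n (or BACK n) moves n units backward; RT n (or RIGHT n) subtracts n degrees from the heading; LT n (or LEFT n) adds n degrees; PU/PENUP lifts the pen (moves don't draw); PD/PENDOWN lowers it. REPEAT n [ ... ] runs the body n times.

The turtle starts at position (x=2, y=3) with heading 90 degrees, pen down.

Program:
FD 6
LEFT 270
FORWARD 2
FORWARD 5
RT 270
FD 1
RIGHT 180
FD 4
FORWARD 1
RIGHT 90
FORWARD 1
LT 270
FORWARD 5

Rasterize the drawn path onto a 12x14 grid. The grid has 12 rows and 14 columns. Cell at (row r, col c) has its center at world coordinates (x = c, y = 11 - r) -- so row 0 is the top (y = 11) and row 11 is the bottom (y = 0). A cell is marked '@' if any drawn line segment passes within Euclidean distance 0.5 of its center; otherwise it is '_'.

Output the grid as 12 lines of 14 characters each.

Segment 0: (2,3) -> (2,9)
Segment 1: (2,9) -> (4,9)
Segment 2: (4,9) -> (9,9)
Segment 3: (9,9) -> (9,10)
Segment 4: (9,10) -> (9,6)
Segment 5: (9,6) -> (9,5)
Segment 6: (9,5) -> (8,5)
Segment 7: (8,5) -> (8,10)

Answer: ______________
________@@____
__@@@@@@@@____
__@_____@@____
__@_____@@____
__@_____@@____
__@_____@@____
__@___________
__@___________
______________
______________
______________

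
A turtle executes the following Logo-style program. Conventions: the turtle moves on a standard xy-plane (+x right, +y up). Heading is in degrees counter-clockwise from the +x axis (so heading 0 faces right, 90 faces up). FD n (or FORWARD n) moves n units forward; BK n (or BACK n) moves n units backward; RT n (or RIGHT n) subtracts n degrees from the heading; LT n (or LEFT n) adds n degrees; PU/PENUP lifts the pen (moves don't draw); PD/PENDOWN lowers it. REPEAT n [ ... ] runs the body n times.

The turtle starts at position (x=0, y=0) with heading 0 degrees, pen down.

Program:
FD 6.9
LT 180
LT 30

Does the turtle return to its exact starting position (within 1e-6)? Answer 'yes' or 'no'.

Answer: no

Derivation:
Executing turtle program step by step:
Start: pos=(0,0), heading=0, pen down
FD 6.9: (0,0) -> (6.9,0) [heading=0, draw]
LT 180: heading 0 -> 180
LT 30: heading 180 -> 210
Final: pos=(6.9,0), heading=210, 1 segment(s) drawn

Start position: (0, 0)
Final position: (6.9, 0)
Distance = 6.9; >= 1e-6 -> NOT closed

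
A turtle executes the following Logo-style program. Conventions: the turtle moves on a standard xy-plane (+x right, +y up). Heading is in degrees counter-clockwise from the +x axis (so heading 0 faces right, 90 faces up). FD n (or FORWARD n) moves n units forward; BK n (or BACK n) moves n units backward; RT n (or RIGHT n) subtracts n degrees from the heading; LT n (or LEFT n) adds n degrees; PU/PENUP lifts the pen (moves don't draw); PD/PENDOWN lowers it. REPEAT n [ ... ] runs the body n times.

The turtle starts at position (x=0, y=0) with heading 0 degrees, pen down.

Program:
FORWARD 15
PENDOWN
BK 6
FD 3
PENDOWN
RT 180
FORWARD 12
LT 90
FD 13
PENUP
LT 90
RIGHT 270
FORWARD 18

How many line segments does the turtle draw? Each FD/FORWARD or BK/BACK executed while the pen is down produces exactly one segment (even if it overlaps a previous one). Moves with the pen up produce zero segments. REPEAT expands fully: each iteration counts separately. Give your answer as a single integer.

Executing turtle program step by step:
Start: pos=(0,0), heading=0, pen down
FD 15: (0,0) -> (15,0) [heading=0, draw]
PD: pen down
BK 6: (15,0) -> (9,0) [heading=0, draw]
FD 3: (9,0) -> (12,0) [heading=0, draw]
PD: pen down
RT 180: heading 0 -> 180
FD 12: (12,0) -> (0,0) [heading=180, draw]
LT 90: heading 180 -> 270
FD 13: (0,0) -> (0,-13) [heading=270, draw]
PU: pen up
LT 90: heading 270 -> 0
RT 270: heading 0 -> 90
FD 18: (0,-13) -> (0,5) [heading=90, move]
Final: pos=(0,5), heading=90, 5 segment(s) drawn
Segments drawn: 5

Answer: 5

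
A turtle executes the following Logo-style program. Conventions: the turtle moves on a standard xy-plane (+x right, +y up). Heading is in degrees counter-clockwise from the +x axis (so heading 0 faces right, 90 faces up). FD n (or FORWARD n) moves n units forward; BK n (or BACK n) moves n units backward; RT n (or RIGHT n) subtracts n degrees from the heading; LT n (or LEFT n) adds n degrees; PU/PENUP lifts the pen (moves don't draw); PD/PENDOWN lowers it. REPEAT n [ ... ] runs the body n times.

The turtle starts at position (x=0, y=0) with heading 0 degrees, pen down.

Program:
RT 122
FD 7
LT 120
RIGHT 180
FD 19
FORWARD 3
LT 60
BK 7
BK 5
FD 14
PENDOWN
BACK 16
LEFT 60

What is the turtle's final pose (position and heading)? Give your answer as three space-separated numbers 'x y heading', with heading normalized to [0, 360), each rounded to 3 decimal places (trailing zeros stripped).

Answer: -18.277 6.704 298

Derivation:
Executing turtle program step by step:
Start: pos=(0,0), heading=0, pen down
RT 122: heading 0 -> 238
FD 7: (0,0) -> (-3.709,-5.936) [heading=238, draw]
LT 120: heading 238 -> 358
RT 180: heading 358 -> 178
FD 19: (-3.709,-5.936) -> (-22.698,-5.273) [heading=178, draw]
FD 3: (-22.698,-5.273) -> (-25.696,-5.169) [heading=178, draw]
LT 60: heading 178 -> 238
BK 7: (-25.696,-5.169) -> (-21.987,0.768) [heading=238, draw]
BK 5: (-21.987,0.768) -> (-19.337,5.008) [heading=238, draw]
FD 14: (-19.337,5.008) -> (-26.756,-6.865) [heading=238, draw]
PD: pen down
BK 16: (-26.756,-6.865) -> (-18.277,6.704) [heading=238, draw]
LT 60: heading 238 -> 298
Final: pos=(-18.277,6.704), heading=298, 7 segment(s) drawn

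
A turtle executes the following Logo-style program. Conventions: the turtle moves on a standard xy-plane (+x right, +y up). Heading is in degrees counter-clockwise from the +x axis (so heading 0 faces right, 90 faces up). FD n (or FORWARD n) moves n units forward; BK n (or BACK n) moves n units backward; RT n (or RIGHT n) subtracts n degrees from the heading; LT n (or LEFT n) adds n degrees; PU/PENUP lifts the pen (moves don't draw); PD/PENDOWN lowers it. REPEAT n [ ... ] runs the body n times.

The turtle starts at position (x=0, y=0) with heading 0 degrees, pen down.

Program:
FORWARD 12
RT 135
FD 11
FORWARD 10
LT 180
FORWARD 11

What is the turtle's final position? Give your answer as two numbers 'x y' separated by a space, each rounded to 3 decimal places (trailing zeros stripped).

Executing turtle program step by step:
Start: pos=(0,0), heading=0, pen down
FD 12: (0,0) -> (12,0) [heading=0, draw]
RT 135: heading 0 -> 225
FD 11: (12,0) -> (4.222,-7.778) [heading=225, draw]
FD 10: (4.222,-7.778) -> (-2.849,-14.849) [heading=225, draw]
LT 180: heading 225 -> 45
FD 11: (-2.849,-14.849) -> (4.929,-7.071) [heading=45, draw]
Final: pos=(4.929,-7.071), heading=45, 4 segment(s) drawn

Answer: 4.929 -7.071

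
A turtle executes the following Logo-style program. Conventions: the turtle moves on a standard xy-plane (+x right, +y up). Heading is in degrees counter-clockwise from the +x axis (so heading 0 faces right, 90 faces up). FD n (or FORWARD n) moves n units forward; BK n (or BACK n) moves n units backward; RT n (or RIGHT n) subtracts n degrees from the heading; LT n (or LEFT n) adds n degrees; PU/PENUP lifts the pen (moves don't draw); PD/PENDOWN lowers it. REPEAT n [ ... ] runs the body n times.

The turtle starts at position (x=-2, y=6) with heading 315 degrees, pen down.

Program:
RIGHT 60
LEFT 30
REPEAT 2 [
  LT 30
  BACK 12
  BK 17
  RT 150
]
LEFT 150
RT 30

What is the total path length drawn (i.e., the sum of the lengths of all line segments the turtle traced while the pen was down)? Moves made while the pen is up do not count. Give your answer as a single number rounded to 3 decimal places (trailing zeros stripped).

Answer: 58

Derivation:
Executing turtle program step by step:
Start: pos=(-2,6), heading=315, pen down
RT 60: heading 315 -> 255
LT 30: heading 255 -> 285
REPEAT 2 [
  -- iteration 1/2 --
  LT 30: heading 285 -> 315
  BK 12: (-2,6) -> (-10.485,14.485) [heading=315, draw]
  BK 17: (-10.485,14.485) -> (-22.506,26.506) [heading=315, draw]
  RT 150: heading 315 -> 165
  -- iteration 2/2 --
  LT 30: heading 165 -> 195
  BK 12: (-22.506,26.506) -> (-10.915,29.612) [heading=195, draw]
  BK 17: (-10.915,29.612) -> (5.506,34.012) [heading=195, draw]
  RT 150: heading 195 -> 45
]
LT 150: heading 45 -> 195
RT 30: heading 195 -> 165
Final: pos=(5.506,34.012), heading=165, 4 segment(s) drawn

Segment lengths:
  seg 1: (-2,6) -> (-10.485,14.485), length = 12
  seg 2: (-10.485,14.485) -> (-22.506,26.506), length = 17
  seg 3: (-22.506,26.506) -> (-10.915,29.612), length = 12
  seg 4: (-10.915,29.612) -> (5.506,34.012), length = 17
Total = 58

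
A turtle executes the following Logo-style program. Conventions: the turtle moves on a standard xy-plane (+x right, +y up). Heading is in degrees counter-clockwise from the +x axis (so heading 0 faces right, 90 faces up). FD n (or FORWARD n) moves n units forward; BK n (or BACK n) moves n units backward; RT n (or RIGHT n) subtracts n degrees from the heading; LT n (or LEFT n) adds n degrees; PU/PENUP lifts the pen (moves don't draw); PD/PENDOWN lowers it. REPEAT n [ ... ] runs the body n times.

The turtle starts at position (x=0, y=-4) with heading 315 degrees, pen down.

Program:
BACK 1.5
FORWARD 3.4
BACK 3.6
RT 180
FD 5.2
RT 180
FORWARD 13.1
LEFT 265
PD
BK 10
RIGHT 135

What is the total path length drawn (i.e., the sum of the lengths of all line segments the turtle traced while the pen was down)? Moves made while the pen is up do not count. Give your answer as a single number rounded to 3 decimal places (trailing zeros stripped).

Answer: 36.8

Derivation:
Executing turtle program step by step:
Start: pos=(0,-4), heading=315, pen down
BK 1.5: (0,-4) -> (-1.061,-2.939) [heading=315, draw]
FD 3.4: (-1.061,-2.939) -> (1.344,-5.344) [heading=315, draw]
BK 3.6: (1.344,-5.344) -> (-1.202,-2.798) [heading=315, draw]
RT 180: heading 315 -> 135
FD 5.2: (-1.202,-2.798) -> (-4.879,0.879) [heading=135, draw]
RT 180: heading 135 -> 315
FD 13.1: (-4.879,0.879) -> (4.384,-8.384) [heading=315, draw]
LT 265: heading 315 -> 220
PD: pen down
BK 10: (4.384,-8.384) -> (12.045,-1.956) [heading=220, draw]
RT 135: heading 220 -> 85
Final: pos=(12.045,-1.956), heading=85, 6 segment(s) drawn

Segment lengths:
  seg 1: (0,-4) -> (-1.061,-2.939), length = 1.5
  seg 2: (-1.061,-2.939) -> (1.344,-5.344), length = 3.4
  seg 3: (1.344,-5.344) -> (-1.202,-2.798), length = 3.6
  seg 4: (-1.202,-2.798) -> (-4.879,0.879), length = 5.2
  seg 5: (-4.879,0.879) -> (4.384,-8.384), length = 13.1
  seg 6: (4.384,-8.384) -> (12.045,-1.956), length = 10
Total = 36.8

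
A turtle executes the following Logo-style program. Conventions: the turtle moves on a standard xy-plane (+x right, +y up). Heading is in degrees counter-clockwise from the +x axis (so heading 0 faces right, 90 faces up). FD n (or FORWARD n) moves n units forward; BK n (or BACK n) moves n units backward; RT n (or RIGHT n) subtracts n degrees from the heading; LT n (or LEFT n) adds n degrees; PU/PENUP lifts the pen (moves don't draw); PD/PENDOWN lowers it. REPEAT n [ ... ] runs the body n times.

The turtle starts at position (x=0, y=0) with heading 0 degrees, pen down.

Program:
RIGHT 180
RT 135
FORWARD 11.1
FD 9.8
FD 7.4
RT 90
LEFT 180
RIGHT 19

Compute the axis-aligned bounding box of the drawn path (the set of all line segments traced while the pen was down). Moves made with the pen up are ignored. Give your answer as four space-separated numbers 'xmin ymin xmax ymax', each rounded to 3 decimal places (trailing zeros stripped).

Executing turtle program step by step:
Start: pos=(0,0), heading=0, pen down
RT 180: heading 0 -> 180
RT 135: heading 180 -> 45
FD 11.1: (0,0) -> (7.849,7.849) [heading=45, draw]
FD 9.8: (7.849,7.849) -> (14.779,14.779) [heading=45, draw]
FD 7.4: (14.779,14.779) -> (20.011,20.011) [heading=45, draw]
RT 90: heading 45 -> 315
LT 180: heading 315 -> 135
RT 19: heading 135 -> 116
Final: pos=(20.011,20.011), heading=116, 3 segment(s) drawn

Segment endpoints: x in {0, 7.849, 14.779, 20.011}, y in {0, 7.849, 14.779, 20.011}
xmin=0, ymin=0, xmax=20.011, ymax=20.011

Answer: 0 0 20.011 20.011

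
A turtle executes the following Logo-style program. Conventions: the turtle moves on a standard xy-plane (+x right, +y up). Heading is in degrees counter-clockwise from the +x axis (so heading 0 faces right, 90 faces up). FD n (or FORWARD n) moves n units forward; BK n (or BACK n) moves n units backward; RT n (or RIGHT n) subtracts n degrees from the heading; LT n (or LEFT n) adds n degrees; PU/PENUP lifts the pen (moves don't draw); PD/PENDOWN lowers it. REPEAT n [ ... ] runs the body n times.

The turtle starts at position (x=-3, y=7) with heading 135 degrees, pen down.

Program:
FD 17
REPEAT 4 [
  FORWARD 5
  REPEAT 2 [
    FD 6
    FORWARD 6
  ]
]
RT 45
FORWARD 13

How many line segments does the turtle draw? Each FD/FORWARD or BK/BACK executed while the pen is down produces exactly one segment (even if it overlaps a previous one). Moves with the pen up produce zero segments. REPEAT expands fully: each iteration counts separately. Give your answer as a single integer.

Executing turtle program step by step:
Start: pos=(-3,7), heading=135, pen down
FD 17: (-3,7) -> (-15.021,19.021) [heading=135, draw]
REPEAT 4 [
  -- iteration 1/4 --
  FD 5: (-15.021,19.021) -> (-18.556,22.556) [heading=135, draw]
  REPEAT 2 [
    -- iteration 1/2 --
    FD 6: (-18.556,22.556) -> (-22.799,26.799) [heading=135, draw]
    FD 6: (-22.799,26.799) -> (-27.042,31.042) [heading=135, draw]
    -- iteration 2/2 --
    FD 6: (-27.042,31.042) -> (-31.284,35.284) [heading=135, draw]
    FD 6: (-31.284,35.284) -> (-35.527,39.527) [heading=135, draw]
  ]
  -- iteration 2/4 --
  FD 5: (-35.527,39.527) -> (-39.062,43.062) [heading=135, draw]
  REPEAT 2 [
    -- iteration 1/2 --
    FD 6: (-39.062,43.062) -> (-43.305,47.305) [heading=135, draw]
    FD 6: (-43.305,47.305) -> (-47.548,51.548) [heading=135, draw]
    -- iteration 2/2 --
    FD 6: (-47.548,51.548) -> (-51.79,55.79) [heading=135, draw]
    FD 6: (-51.79,55.79) -> (-56.033,60.033) [heading=135, draw]
  ]
  -- iteration 3/4 --
  FD 5: (-56.033,60.033) -> (-59.569,63.569) [heading=135, draw]
  REPEAT 2 [
    -- iteration 1/2 --
    FD 6: (-59.569,63.569) -> (-63.811,67.811) [heading=135, draw]
    FD 6: (-63.811,67.811) -> (-68.054,72.054) [heading=135, draw]
    -- iteration 2/2 --
    FD 6: (-68.054,72.054) -> (-72.296,76.296) [heading=135, draw]
    FD 6: (-72.296,76.296) -> (-76.539,80.539) [heading=135, draw]
  ]
  -- iteration 4/4 --
  FD 5: (-76.539,80.539) -> (-80.075,84.075) [heading=135, draw]
  REPEAT 2 [
    -- iteration 1/2 --
    FD 6: (-80.075,84.075) -> (-84.317,88.317) [heading=135, draw]
    FD 6: (-84.317,88.317) -> (-88.56,92.56) [heading=135, draw]
    -- iteration 2/2 --
    FD 6: (-88.56,92.56) -> (-92.803,96.803) [heading=135, draw]
    FD 6: (-92.803,96.803) -> (-97.045,101.045) [heading=135, draw]
  ]
]
RT 45: heading 135 -> 90
FD 13: (-97.045,101.045) -> (-97.045,114.045) [heading=90, draw]
Final: pos=(-97.045,114.045), heading=90, 22 segment(s) drawn
Segments drawn: 22

Answer: 22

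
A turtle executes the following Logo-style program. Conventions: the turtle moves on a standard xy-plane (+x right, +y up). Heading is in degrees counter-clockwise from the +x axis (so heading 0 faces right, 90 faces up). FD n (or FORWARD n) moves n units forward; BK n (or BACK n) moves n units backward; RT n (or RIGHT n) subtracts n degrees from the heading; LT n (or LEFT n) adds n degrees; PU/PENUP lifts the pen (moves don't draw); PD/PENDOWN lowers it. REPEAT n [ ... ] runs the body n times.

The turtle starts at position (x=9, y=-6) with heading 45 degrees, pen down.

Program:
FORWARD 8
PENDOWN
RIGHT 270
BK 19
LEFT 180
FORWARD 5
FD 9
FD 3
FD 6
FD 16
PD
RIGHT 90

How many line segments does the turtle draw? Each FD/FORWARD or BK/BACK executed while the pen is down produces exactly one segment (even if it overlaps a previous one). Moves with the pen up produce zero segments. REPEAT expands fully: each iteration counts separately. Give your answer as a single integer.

Executing turtle program step by step:
Start: pos=(9,-6), heading=45, pen down
FD 8: (9,-6) -> (14.657,-0.343) [heading=45, draw]
PD: pen down
RT 270: heading 45 -> 135
BK 19: (14.657,-0.343) -> (28.092,-13.778) [heading=135, draw]
LT 180: heading 135 -> 315
FD 5: (28.092,-13.778) -> (31.627,-17.314) [heading=315, draw]
FD 9: (31.627,-17.314) -> (37.991,-23.678) [heading=315, draw]
FD 3: (37.991,-23.678) -> (40.113,-25.799) [heading=315, draw]
FD 6: (40.113,-25.799) -> (44.355,-30.042) [heading=315, draw]
FD 16: (44.355,-30.042) -> (55.669,-41.355) [heading=315, draw]
PD: pen down
RT 90: heading 315 -> 225
Final: pos=(55.669,-41.355), heading=225, 7 segment(s) drawn
Segments drawn: 7

Answer: 7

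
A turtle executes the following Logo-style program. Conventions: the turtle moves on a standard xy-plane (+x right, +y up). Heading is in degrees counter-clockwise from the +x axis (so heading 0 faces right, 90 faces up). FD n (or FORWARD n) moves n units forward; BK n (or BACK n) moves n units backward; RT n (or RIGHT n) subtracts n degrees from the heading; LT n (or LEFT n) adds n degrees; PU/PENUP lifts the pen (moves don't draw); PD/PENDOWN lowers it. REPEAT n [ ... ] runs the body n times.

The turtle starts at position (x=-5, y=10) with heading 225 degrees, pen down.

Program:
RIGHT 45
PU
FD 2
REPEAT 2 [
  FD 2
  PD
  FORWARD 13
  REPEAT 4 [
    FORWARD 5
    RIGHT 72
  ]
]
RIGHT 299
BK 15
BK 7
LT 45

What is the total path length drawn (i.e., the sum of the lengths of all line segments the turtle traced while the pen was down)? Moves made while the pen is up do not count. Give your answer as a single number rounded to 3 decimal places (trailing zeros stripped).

Executing turtle program step by step:
Start: pos=(-5,10), heading=225, pen down
RT 45: heading 225 -> 180
PU: pen up
FD 2: (-5,10) -> (-7,10) [heading=180, move]
REPEAT 2 [
  -- iteration 1/2 --
  FD 2: (-7,10) -> (-9,10) [heading=180, move]
  PD: pen down
  FD 13: (-9,10) -> (-22,10) [heading=180, draw]
  REPEAT 4 [
    -- iteration 1/4 --
    FD 5: (-22,10) -> (-27,10) [heading=180, draw]
    RT 72: heading 180 -> 108
    -- iteration 2/4 --
    FD 5: (-27,10) -> (-28.545,14.755) [heading=108, draw]
    RT 72: heading 108 -> 36
    -- iteration 3/4 --
    FD 5: (-28.545,14.755) -> (-24.5,17.694) [heading=36, draw]
    RT 72: heading 36 -> 324
    -- iteration 4/4 --
    FD 5: (-24.5,17.694) -> (-20.455,14.755) [heading=324, draw]
    RT 72: heading 324 -> 252
  ]
  -- iteration 2/2 --
  FD 2: (-20.455,14.755) -> (-21.073,12.853) [heading=252, draw]
  PD: pen down
  FD 13: (-21.073,12.853) -> (-25.09,0.489) [heading=252, draw]
  REPEAT 4 [
    -- iteration 1/4 --
    FD 5: (-25.09,0.489) -> (-26.635,-4.266) [heading=252, draw]
    RT 72: heading 252 -> 180
    -- iteration 2/4 --
    FD 5: (-26.635,-4.266) -> (-31.635,-4.266) [heading=180, draw]
    RT 72: heading 180 -> 108
    -- iteration 3/4 --
    FD 5: (-31.635,-4.266) -> (-33.18,0.489) [heading=108, draw]
    RT 72: heading 108 -> 36
    -- iteration 4/4 --
    FD 5: (-33.18,0.489) -> (-29.135,3.428) [heading=36, draw]
    RT 72: heading 36 -> 324
  ]
]
RT 299: heading 324 -> 25
BK 15: (-29.135,3.428) -> (-42.73,-2.911) [heading=25, draw]
BK 7: (-42.73,-2.911) -> (-49.074,-5.869) [heading=25, draw]
LT 45: heading 25 -> 70
Final: pos=(-49.074,-5.869), heading=70, 13 segment(s) drawn

Segment lengths:
  seg 1: (-9,10) -> (-22,10), length = 13
  seg 2: (-22,10) -> (-27,10), length = 5
  seg 3: (-27,10) -> (-28.545,14.755), length = 5
  seg 4: (-28.545,14.755) -> (-24.5,17.694), length = 5
  seg 5: (-24.5,17.694) -> (-20.455,14.755), length = 5
  seg 6: (-20.455,14.755) -> (-21.073,12.853), length = 2
  seg 7: (-21.073,12.853) -> (-25.09,0.489), length = 13
  seg 8: (-25.09,0.489) -> (-26.635,-4.266), length = 5
  seg 9: (-26.635,-4.266) -> (-31.635,-4.266), length = 5
  seg 10: (-31.635,-4.266) -> (-33.18,0.489), length = 5
  seg 11: (-33.18,0.489) -> (-29.135,3.428), length = 5
  seg 12: (-29.135,3.428) -> (-42.73,-2.911), length = 15
  seg 13: (-42.73,-2.911) -> (-49.074,-5.869), length = 7
Total = 90

Answer: 90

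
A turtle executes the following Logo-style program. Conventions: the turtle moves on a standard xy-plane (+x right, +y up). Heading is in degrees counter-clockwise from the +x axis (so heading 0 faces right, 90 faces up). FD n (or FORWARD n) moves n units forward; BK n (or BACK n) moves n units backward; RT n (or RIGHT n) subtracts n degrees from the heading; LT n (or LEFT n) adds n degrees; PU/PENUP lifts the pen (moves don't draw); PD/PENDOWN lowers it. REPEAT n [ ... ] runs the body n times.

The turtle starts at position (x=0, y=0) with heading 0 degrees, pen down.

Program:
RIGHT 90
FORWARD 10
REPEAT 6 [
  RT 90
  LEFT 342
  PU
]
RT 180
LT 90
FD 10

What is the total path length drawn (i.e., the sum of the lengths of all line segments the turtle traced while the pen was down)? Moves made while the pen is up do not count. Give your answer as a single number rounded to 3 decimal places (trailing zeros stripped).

Executing turtle program step by step:
Start: pos=(0,0), heading=0, pen down
RT 90: heading 0 -> 270
FD 10: (0,0) -> (0,-10) [heading=270, draw]
REPEAT 6 [
  -- iteration 1/6 --
  RT 90: heading 270 -> 180
  LT 342: heading 180 -> 162
  PU: pen up
  -- iteration 2/6 --
  RT 90: heading 162 -> 72
  LT 342: heading 72 -> 54
  PU: pen up
  -- iteration 3/6 --
  RT 90: heading 54 -> 324
  LT 342: heading 324 -> 306
  PU: pen up
  -- iteration 4/6 --
  RT 90: heading 306 -> 216
  LT 342: heading 216 -> 198
  PU: pen up
  -- iteration 5/6 --
  RT 90: heading 198 -> 108
  LT 342: heading 108 -> 90
  PU: pen up
  -- iteration 6/6 --
  RT 90: heading 90 -> 0
  LT 342: heading 0 -> 342
  PU: pen up
]
RT 180: heading 342 -> 162
LT 90: heading 162 -> 252
FD 10: (0,-10) -> (-3.09,-19.511) [heading=252, move]
Final: pos=(-3.09,-19.511), heading=252, 1 segment(s) drawn

Segment lengths:
  seg 1: (0,0) -> (0,-10), length = 10
Total = 10

Answer: 10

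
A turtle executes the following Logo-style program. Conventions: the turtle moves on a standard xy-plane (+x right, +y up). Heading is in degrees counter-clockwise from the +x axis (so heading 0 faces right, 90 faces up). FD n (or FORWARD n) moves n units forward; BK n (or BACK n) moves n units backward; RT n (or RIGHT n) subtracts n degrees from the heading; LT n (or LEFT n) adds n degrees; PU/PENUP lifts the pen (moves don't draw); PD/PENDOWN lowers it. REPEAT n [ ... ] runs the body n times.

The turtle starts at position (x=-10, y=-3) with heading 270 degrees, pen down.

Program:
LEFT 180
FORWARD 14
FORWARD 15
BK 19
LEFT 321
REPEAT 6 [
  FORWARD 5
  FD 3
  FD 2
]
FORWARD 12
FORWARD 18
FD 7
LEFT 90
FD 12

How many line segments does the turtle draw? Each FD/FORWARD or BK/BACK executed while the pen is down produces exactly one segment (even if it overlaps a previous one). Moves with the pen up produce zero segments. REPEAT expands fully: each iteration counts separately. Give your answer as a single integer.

Executing turtle program step by step:
Start: pos=(-10,-3), heading=270, pen down
LT 180: heading 270 -> 90
FD 14: (-10,-3) -> (-10,11) [heading=90, draw]
FD 15: (-10,11) -> (-10,26) [heading=90, draw]
BK 19: (-10,26) -> (-10,7) [heading=90, draw]
LT 321: heading 90 -> 51
REPEAT 6 [
  -- iteration 1/6 --
  FD 5: (-10,7) -> (-6.853,10.886) [heading=51, draw]
  FD 3: (-6.853,10.886) -> (-4.965,13.217) [heading=51, draw]
  FD 2: (-4.965,13.217) -> (-3.707,14.771) [heading=51, draw]
  -- iteration 2/6 --
  FD 5: (-3.707,14.771) -> (-0.56,18.657) [heading=51, draw]
  FD 3: (-0.56,18.657) -> (1.328,20.989) [heading=51, draw]
  FD 2: (1.328,20.989) -> (2.586,22.543) [heading=51, draw]
  -- iteration 3/6 --
  FD 5: (2.586,22.543) -> (5.733,26.429) [heading=51, draw]
  FD 3: (5.733,26.429) -> (7.621,28.76) [heading=51, draw]
  FD 2: (7.621,28.76) -> (8.88,30.314) [heading=51, draw]
  -- iteration 4/6 --
  FD 5: (8.88,30.314) -> (12.026,34.2) [heading=51, draw]
  FD 3: (12.026,34.2) -> (13.914,36.532) [heading=51, draw]
  FD 2: (13.914,36.532) -> (15.173,38.086) [heading=51, draw]
  -- iteration 5/6 --
  FD 5: (15.173,38.086) -> (18.319,41.972) [heading=51, draw]
  FD 3: (18.319,41.972) -> (20.207,44.303) [heading=51, draw]
  FD 2: (20.207,44.303) -> (21.466,45.857) [heading=51, draw]
  -- iteration 6/6 --
  FD 5: (21.466,45.857) -> (24.613,49.743) [heading=51, draw]
  FD 3: (24.613,49.743) -> (26.501,52.074) [heading=51, draw]
  FD 2: (26.501,52.074) -> (27.759,53.629) [heading=51, draw]
]
FD 12: (27.759,53.629) -> (35.311,62.955) [heading=51, draw]
FD 18: (35.311,62.955) -> (46.639,76.943) [heading=51, draw]
FD 7: (46.639,76.943) -> (51.044,82.383) [heading=51, draw]
LT 90: heading 51 -> 141
FD 12: (51.044,82.383) -> (41.718,89.935) [heading=141, draw]
Final: pos=(41.718,89.935), heading=141, 25 segment(s) drawn
Segments drawn: 25

Answer: 25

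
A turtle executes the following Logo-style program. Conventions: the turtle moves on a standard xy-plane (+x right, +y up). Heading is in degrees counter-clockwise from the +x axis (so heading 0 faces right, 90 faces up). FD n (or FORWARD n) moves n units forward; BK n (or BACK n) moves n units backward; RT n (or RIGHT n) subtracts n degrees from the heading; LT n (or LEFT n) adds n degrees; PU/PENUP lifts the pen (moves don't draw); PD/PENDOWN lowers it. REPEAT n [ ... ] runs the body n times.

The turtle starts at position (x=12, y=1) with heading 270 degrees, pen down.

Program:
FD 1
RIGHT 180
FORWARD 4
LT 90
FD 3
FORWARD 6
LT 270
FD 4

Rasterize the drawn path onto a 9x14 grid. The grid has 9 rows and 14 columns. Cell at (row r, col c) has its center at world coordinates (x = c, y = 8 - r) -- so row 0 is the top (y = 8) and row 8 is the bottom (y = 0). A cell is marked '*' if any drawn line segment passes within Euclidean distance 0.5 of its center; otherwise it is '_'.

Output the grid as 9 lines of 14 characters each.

Segment 0: (12,1) -> (12,0)
Segment 1: (12,0) -> (12,4)
Segment 2: (12,4) -> (9,4)
Segment 3: (9,4) -> (3,4)
Segment 4: (3,4) -> (3,8)

Answer: ___*__________
___*__________
___*__________
___*__________
___**********_
____________*_
____________*_
____________*_
____________*_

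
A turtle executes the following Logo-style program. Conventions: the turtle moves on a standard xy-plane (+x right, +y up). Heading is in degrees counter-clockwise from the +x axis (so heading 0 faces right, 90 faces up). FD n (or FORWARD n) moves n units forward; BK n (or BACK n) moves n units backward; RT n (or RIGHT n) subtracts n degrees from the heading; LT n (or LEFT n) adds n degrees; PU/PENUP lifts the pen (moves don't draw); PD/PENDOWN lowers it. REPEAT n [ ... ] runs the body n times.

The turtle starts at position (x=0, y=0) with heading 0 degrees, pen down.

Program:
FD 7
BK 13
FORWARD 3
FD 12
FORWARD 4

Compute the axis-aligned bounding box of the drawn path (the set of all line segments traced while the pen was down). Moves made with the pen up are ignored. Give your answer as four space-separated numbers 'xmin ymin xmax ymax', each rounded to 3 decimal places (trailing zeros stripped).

Executing turtle program step by step:
Start: pos=(0,0), heading=0, pen down
FD 7: (0,0) -> (7,0) [heading=0, draw]
BK 13: (7,0) -> (-6,0) [heading=0, draw]
FD 3: (-6,0) -> (-3,0) [heading=0, draw]
FD 12: (-3,0) -> (9,0) [heading=0, draw]
FD 4: (9,0) -> (13,0) [heading=0, draw]
Final: pos=(13,0), heading=0, 5 segment(s) drawn

Segment endpoints: x in {-6, -3, 0, 7, 9, 13}, y in {0}
xmin=-6, ymin=0, xmax=13, ymax=0

Answer: -6 0 13 0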